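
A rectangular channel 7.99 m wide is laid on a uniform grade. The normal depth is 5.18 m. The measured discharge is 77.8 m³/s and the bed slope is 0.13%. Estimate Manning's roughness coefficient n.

Flow area A = b·y = 7.99 × 5.18 = 41.39 m². Wetted perimeter P = b + 2y = 7.99 + 2×5.18 = 18.35 m.
Hydraulic radius R = A/P = 41.39/18.35 = 2.255 m.
Rearranging Manning's equation: n = (1/Q) A R^(2/3) S^(1/2) = (1/77.8) × 41.39 × 2.255^(2/3) × √0.0013 = 0.033.

n = 0.033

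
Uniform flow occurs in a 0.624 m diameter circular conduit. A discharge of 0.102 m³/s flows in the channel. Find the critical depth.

At critical depth, Q² T / (g A³) = 1, i.e. A³/T = Q²/g = 0.102²/9.81 = 0.001061.
Try y = 0.243 m: A³/T = 0.002199 — over.
Try y = 0.143 m: A³/T = 0.0002816 — short.
Try y = 0.201 m: A³/T = 0.001058 — close enough.

y_c = 0.201 m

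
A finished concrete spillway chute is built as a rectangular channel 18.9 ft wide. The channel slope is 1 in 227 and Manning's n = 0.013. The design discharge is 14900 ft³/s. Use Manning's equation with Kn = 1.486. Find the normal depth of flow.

Manning's equation rearranged: A R^(2/3) = nQ / (1.486·√S) = 0.013 × 14900 / (1.486 × √0.004405) = 1964.
Try y = 32.5 ft: A R^(2/3) = 2316 — too large.
Try y = 21.6 ft: A R^(2/3) = 1433 — too small.
Try y = 28.2 ft: A R^(2/3) = 1965 — ≈ 1964.

y_n = 28.2 ft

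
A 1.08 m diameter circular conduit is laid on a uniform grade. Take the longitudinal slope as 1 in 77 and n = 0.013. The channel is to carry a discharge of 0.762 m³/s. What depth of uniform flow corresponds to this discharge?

Manning's equation rearranged: A R^(2/3) = nQ / (1·√S) = 0.013 × 0.762 / (√0.01299) = 0.08692.
At y = 0.288 m: A R^(2/3) = 0.05955 — short.
At y = 0.424 m: A R^(2/3) = 0.1246 — over.
At y = 0.35 m: A R^(2/3) = 0.08694 — close enough.

y_n = 0.35 m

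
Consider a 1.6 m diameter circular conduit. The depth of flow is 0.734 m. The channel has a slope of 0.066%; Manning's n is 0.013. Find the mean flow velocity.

For a circular section of diameter D = 1.6 m at depth y = 0.734 m, the central angle is θ = 2 arccos(1 − 2y/D) = 2.976 rad. Then A = (D²/8)(θ − sin θ) = 0.8998 m² and P = Dθ/2 = 2.381 m.
Hydraulic radius R = A/P = 0.8998/2.381 = 0.3779 m.
From Manning's equation, V = (1/n) R^(2/3) S^(1/2) = (1/0.013) × 0.3779^(2/3) × 0.00066^(1/2) = 1.03 m/s.

V = 1.03 m/s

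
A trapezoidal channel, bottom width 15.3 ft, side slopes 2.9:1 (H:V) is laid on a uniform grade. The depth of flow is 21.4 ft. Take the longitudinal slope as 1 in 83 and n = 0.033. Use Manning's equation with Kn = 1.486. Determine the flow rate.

With bottom width b = 15.3 ft and side slope z = 2.9: A = (b + zy)y = (15.3 + 2.9×21.4)×21.4 = 1656 ft²; P = b + 2y√(1+z²) = 15.3 + 2×21.4×3.068 = 146.6 ft.
Hydraulic radius R = A/P = 1656/146.6 = 11.29 ft.
Manning's equation: Q = (1.486/n) A R^(2/3) S^(1/2) = (1.486/0.033) × 1656 × 11.29^(2/3) × 0.01205^(1/2) = 41200 ft³/s.

Q = 41200 ft³/s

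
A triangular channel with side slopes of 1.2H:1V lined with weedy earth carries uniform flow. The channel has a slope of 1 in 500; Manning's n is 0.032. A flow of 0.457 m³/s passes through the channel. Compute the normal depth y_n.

y_n = 0.78 m

Manning's equation rearranged: A R^(2/3) = nQ / (1·√S) = 0.032 × 0.457 / (√0.002) = 0.327.
Trying y = 0.844 m: A R^(2/3) = 0.4034 — too large.
Trying y = 0.592 m: A R^(2/3) = 0.1567 — too small.
Trying y = 0.78 m: A R^(2/3) = 0.3269 — ≈ 0.327.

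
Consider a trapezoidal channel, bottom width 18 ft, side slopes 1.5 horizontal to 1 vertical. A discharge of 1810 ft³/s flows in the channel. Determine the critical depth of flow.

At critical depth, Q² T / (g A³) = 1, i.e. A³/T = Q²/g = 1810²/32.2 = 101700.
Try y = 4.28 ft: A³/T = 37020 — low.
Try y = 5.75 ft: A³/T = 101800 — close enough.

y_c = 5.75 ft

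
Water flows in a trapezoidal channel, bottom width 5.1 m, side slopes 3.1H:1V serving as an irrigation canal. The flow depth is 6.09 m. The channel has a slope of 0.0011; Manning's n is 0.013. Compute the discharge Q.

With bottom width b = 5.1 m and side slope z = 3.1: A = (b + zy)y = (5.1 + 3.1×6.09)×6.09 = 146 m²; P = b + 2y√(1+z²) = 5.1 + 2×6.09×3.257 = 44.77 m.
Hydraulic radius R = A/P = 146/44.77 = 3.262 m.
Manning's equation: Q = (1/n) A R^(2/3) S^(1/2) = (1/0.013) × 146 × 3.262^(2/3) × 0.0011^(1/2) = 819 m³/s.

Q = 819 m³/s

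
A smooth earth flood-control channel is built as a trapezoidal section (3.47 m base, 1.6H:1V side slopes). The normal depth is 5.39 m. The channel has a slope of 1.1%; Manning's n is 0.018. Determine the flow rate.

With bottom width b = 3.47 m and side slope z = 1.6: A = (b + zy)y = (3.47 + 1.6×5.39)×5.39 = 65.19 m²; P = b + 2y√(1+z²) = 3.47 + 2×5.39×1.887 = 23.81 m.
Hydraulic radius R = A/P = 65.19/23.81 = 2.738 m.
Manning's equation: Q = (1/n) A R^(2/3) S^(1/2) = (1/0.018) × 65.19 × 2.738^(2/3) × 0.011^(1/2) = 743 m³/s.

Q = 743 m³/s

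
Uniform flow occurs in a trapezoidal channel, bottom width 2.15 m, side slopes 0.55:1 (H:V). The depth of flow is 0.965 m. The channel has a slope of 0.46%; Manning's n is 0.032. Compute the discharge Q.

With bottom width b = 2.15 m and side slope z = 0.55: A = (b + zy)y = (2.15 + 0.55×0.965)×0.965 = 2.587 m²; P = b + 2y√(1+z²) = 2.15 + 2×0.965×1.141 = 4.353 m.
Hydraulic radius R = A/P = 2.587/4.353 = 0.5943 m.
Manning's equation: Q = (1/n) A R^(2/3) S^(1/2) = (1/0.032) × 2.587 × 0.5943^(2/3) × 0.0046^(1/2) = 3.88 m³/s.

Q = 3.88 m³/s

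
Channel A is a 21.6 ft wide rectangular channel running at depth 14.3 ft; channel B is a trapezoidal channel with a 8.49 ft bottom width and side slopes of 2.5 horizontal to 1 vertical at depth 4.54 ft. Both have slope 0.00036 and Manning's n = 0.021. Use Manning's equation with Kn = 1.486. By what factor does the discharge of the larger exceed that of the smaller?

Channel A: Flow area A = b·y = 21.6 × 14.3 = 308.9 ft². Wetted perimeter P = b + 2y = 21.6 + 2×14.3 = 50.2 ft. Hydraulic radius R = A/P = 308.9/50.2 = 6.153 ft. Q_A = (1.486/0.021)·308.9·6.153^(2/3)·√0.00036 = 1393 ft³/s.
Channel B: With bottom width b = 8.49 ft and side slope z = 2.5: A = (b + zy)y = (8.49 + 2.5×4.54)×4.54 = 90.07 ft²; P = b + 2y√(1+z²) = 8.49 + 2×4.54×2.693 = 32.94 ft. Hydraulic radius R = A/P = 90.07/32.94 = 2.735 ft. Q_B = (1.486/0.021)·90.07·2.735^(2/3)·√0.00036 = 236.5 ft³/s.
The larger discharge is 1393 ft³/s and the smaller is 236.5 ft³/s; the ratio is 5.89.

5.89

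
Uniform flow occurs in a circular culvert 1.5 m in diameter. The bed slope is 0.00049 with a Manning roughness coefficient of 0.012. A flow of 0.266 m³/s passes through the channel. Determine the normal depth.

y_n = 0.402 m

Manning's equation rearranged: A R^(2/3) = nQ / (1·√S) = 0.012 × 0.266 / (√0.00049) = 0.1442.
Trying y = 0.345 m: A R^(2/3) = 0.1066 — short.
Trying y = 0.464 m: A R^(2/3) = 0.1909 — over.
Trying y = 0.402 m: A R^(2/3) = 0.1444 — close enough.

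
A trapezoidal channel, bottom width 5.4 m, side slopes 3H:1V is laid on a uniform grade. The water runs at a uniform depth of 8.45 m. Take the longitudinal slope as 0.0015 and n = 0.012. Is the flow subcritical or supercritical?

supercritical

With bottom width b = 5.4 m and side slope z = 3: A = (b + zy)y = (5.4 + 3×8.45)×8.45 = 259.8 m²; P = b + 2y√(1+z²) = 5.4 + 2×8.45×3.162 = 58.84 m.
Hydraulic radius R = A/P = 259.8/58.84 = 4.416 m.
V = (1/n) R^(2/3) √S = (1/0.012) × 4.416^(2/3) × √0.0015 = 8.687 m/s. Hydraulic depth D_h = A/T = 259.8/56.1 = 4.632 m.
Froude number Fr = V/√(g·D_h) = 8.687/√(9.81×4.632) = 1.29, which is greater than 1, so the flow is supercritical.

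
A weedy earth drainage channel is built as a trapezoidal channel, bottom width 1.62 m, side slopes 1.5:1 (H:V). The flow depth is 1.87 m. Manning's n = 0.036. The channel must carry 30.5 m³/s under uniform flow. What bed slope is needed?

With bottom width b = 1.62 m and side slope z = 1.5: A = (b + zy)y = (1.62 + 1.5×1.87)×1.87 = 8.275 m²; P = b + 2y√(1+z²) = 1.62 + 2×1.87×1.803 = 8.362 m.
Hydraulic radius R = A/P = 8.275/8.362 = 0.9895 m.
From Manning's equation, S = [nQ / (1 A R^(2/3))]² = [0.036 × 30.5 / (1 × 8.275 × 0.9895^(2/3))]² = 0.0179.

S = 0.0179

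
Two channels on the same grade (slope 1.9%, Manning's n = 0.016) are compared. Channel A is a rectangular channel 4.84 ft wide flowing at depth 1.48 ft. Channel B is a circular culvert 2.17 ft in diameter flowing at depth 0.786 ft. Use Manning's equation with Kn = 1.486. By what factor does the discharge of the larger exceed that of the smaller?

9.81

Channel A: Flow area A = b·y = 4.84 × 1.48 = 7.163 ft². Wetted perimeter P = b + 2y = 4.84 + 2×1.48 = 7.8 ft. Hydraulic radius R = A/P = 7.163/7.8 = 0.9184 ft. Q_A = (1.486/0.016)·7.163·0.9184^(2/3)·√0.019 = 86.64 ft³/s.
Channel B: For a circular section of diameter D = 2.17 ft at depth y = 0.786 ft, the central angle is θ = 2 arccos(1 − 2y/D) = 2.583 rad. Then A = (D²/8)(θ − sin θ) = 1.209 ft² and P = Dθ/2 = 2.803 ft. Hydraulic radius R = A/P = 1.209/2.803 = 0.4312 ft. Q_B = (1.486/0.016)·1.209·0.4312^(2/3)·√0.019 = 8.832 ft³/s.
The larger discharge is 86.64 ft³/s and the smaller is 8.832 ft³/s; the ratio is 9.81.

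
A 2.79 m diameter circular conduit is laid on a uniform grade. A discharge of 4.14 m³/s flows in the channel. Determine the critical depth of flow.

y_c = 0.881 m

At critical depth, Q² T / (g A³) = 1, i.e. A³/T = Q²/g = 4.14²/9.81 = 1.747.
At y = 0.661 m: A³/T = 0.573 — short.
At y = 1.05 m: A³/T = 3.446 — over.
At y = 0.881 m: A³/T = 1.751 — close enough.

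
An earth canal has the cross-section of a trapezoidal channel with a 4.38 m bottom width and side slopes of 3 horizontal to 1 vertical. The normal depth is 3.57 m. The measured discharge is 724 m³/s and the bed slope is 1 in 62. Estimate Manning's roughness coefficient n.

n = 0.015

With bottom width b = 4.38 m and side slope z = 3: A = (b + zy)y = (4.38 + 3×3.57)×3.57 = 53.87 m²; P = b + 2y√(1+z²) = 4.38 + 2×3.57×3.162 = 26.96 m.
Hydraulic radius R = A/P = 53.87/26.96 = 1.998 m.
Rearranging Manning's equation: n = (1/Q) A R^(2/3) S^(1/2) = (1/724) × 53.87 × 1.998^(2/3) × √0.01613 = 0.015.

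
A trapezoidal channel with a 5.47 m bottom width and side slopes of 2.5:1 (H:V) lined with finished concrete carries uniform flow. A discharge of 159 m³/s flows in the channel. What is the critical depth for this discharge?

y_c = 2.92 m

At critical depth, Q² T / (g A³) = 1, i.e. A³/T = Q²/g = 159²/9.81 = 2577.
Trying y = 3.37 m: A³/T = 4600 — over.
Trying y = 2.05 m: A³/T = 651.8 — short.
Trying y = 2.92 m: A³/T = 2583 — matches.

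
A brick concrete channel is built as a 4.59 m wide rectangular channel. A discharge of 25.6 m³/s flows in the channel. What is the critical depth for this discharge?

For a rectangular channel, critical depth y_c = (q²/g)^(1/3) where q = Q/b = 25.6/4.59 = 5.577 m²/s.
So y_c = (5.577²/9.81)^(1/3) = 1.47 m.

y_c = 1.47 m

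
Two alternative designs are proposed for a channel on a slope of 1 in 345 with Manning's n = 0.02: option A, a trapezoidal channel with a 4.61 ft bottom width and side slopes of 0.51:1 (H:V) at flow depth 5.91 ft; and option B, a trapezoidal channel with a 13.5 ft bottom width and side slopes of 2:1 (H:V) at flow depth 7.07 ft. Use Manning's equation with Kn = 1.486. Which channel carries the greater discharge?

Channel A: With bottom width b = 4.61 ft and side slope z = 0.51: A = (b + zy)y = (4.61 + 0.51×5.91)×5.91 = 45.06 ft²; P = b + 2y√(1+z²) = 4.61 + 2×5.91×1.123 = 17.88 ft. Hydraulic radius R = A/P = 45.06/17.88 = 2.52 ft. Q_A = (1.486/0.02)·45.06·2.52^(2/3)·√0.002899 = 333.8 ft³/s.
Channel B: With bottom width b = 13.5 ft and side slope z = 2: A = (b + zy)y = (13.5 + 2×7.07)×7.07 = 195.4 ft²; P = b + 2y√(1+z²) = 13.5 + 2×7.07×2.236 = 45.12 ft. Hydraulic radius R = A/P = 195.4/45.12 = 4.331 ft. Q_B = (1.486/0.02)·195.4·4.331^(2/3)·√0.002899 = 2077 ft³/s.
Q_A = 333.8 ft³/s vs Q_B = 2077 ft³/s, so channel B carries more.

channel B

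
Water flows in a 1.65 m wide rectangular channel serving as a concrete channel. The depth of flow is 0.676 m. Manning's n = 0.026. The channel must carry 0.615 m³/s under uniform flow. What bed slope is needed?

Flow area A = b·y = 1.65 × 0.676 = 1.115 m². Wetted perimeter P = b + 2y = 1.65 + 2×0.676 = 3.002 m.
Hydraulic radius R = A/P = 1.115/3.002 = 0.3716 m.
From Manning's equation, S = [nQ / (1 A R^(2/3))]² = [0.026 × 0.615 / (1 × 1.115 × 0.3716^(2/3))]² = 0.000769.

S = 0.000769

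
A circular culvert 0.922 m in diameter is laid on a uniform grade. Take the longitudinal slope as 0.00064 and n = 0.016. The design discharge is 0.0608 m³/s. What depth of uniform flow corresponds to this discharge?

y_n = 0.244 m

Manning's equation rearranged: A R^(2/3) = nQ / (1·√S) = 0.016 × 0.0608 / (√0.00064) = 0.03845.
Trying y = 0.213 m: A R^(2/3) = 0.02938 — too small.
Trying y = 0.277 m: A R^(2/3) = 0.04929 — too large.
Trying y = 0.244 m: A R^(2/3) = 0.03847 — close enough.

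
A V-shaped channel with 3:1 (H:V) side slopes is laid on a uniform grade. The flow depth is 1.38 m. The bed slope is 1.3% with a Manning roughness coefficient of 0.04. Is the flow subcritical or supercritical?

For a triangular section with side slope z = 3: A = zy² = 3×1.38² = 5.713 m²; P = 2y√(1+z²) = 2×1.38×3.162 = 8.728 m.
Hydraulic radius R = A/P = 5.713/8.728 = 0.6546 m.
V = (1/n) R^(2/3) √S = (1/0.04) × 0.6546^(2/3) × √0.013 = 2.149 m/s. Hydraulic depth D_h = A/T = 5.713/8.28 = 0.69 m.
Froude number Fr = V/√(g·D_h) = 2.149/√(9.81×0.69) = 0.826, which is less than 1, so the flow is subcritical.

subcritical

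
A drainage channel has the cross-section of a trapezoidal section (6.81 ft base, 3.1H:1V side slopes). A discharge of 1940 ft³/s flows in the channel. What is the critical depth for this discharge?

At critical depth, Q² T / (g A³) = 1, i.e. A³/T = Q²/g = 1940²/32.2 = 116900.
At y = 5.1 ft: A³/T = 39950 — too small.
At y = 7.8 ft: A³/T = 256000 — too large.
At y = 6.53 ft: A³/T = 116600 — matches.

y_c = 6.53 ft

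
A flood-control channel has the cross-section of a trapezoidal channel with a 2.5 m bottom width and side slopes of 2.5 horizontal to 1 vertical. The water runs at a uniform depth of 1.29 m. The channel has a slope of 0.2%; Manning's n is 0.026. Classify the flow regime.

subcritical

With bottom width b = 2.5 m and side slope z = 2.5: A = (b + zy)y = (2.5 + 2.5×1.29)×1.29 = 7.385 m²; P = b + 2y√(1+z²) = 2.5 + 2×1.29×2.693 = 9.447 m.
Hydraulic radius R = A/P = 7.385/9.447 = 0.7818 m.
V = (1/n) R^(2/3) √S = (1/0.026) × 0.7818^(2/3) × √0.002 = 1.46 m/s. Hydraulic depth D_h = A/T = 7.385/8.95 = 0.8252 m.
Froude number Fr = V/√(g·D_h) = 1.46/√(9.81×0.8252) = 0.513, which is less than 1, so the flow is subcritical.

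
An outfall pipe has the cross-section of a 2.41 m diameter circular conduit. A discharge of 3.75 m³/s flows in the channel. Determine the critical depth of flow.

At critical depth, Q² T / (g A³) = 1, i.e. A³/T = Q²/g = 3.75²/9.81 = 1.433.
At y = 1.08 m: A³/T = 3.239 — over.
At y = 0.678 m: A³/T = 0.538 — short.
At y = 0.873 m: A³/T = 1.431 — ≈ 1.433.

y_c = 0.873 m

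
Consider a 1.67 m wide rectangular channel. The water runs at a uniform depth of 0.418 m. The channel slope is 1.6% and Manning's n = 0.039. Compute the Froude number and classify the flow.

subcritical

Flow area A = b·y = 1.67 × 0.418 = 0.6981 m². Wetted perimeter P = b + 2y = 1.67 + 2×0.418 = 2.506 m.
Hydraulic radius R = A/P = 0.6981/2.506 = 0.2786 m.
V = (1/n) R^(2/3) √S = (1/0.039) × 0.2786^(2/3) × √0.016 = 1.383 m/s. Hydraulic depth D_h = A/T = 0.6981/1.67 = 0.418 m.
Froude number Fr = V/√(g·D_h) = 1.383/√(9.81×0.418) = 0.683, which is less than 1, so the flow is subcritical.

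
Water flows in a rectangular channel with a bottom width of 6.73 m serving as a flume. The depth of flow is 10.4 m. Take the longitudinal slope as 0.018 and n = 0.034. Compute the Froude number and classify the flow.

subcritical

Flow area A = b·y = 6.73 × 10.4 = 69.99 m². Wetted perimeter P = b + 2y = 6.73 + 2×10.4 = 27.53 m.
Hydraulic radius R = A/P = 69.99/27.53 = 2.542 m.
V = (1/n) R^(2/3) √S = (1/0.034) × 2.542^(2/3) × √0.018 = 7.351 m/s. Hydraulic depth D_h = A/T = 69.99/6.73 = 10.4 m.
Froude number Fr = V/√(g·D_h) = 7.351/√(9.81×10.4) = 0.728, which is less than 1, so the flow is subcritical.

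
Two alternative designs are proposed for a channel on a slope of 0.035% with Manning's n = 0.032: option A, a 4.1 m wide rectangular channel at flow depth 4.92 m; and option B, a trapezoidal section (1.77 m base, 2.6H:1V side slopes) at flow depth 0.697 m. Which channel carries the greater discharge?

Channel A: Flow area A = b·y = 4.1 × 4.92 = 20.17 m². Wetted perimeter P = b + 2y = 4.1 + 2×4.92 = 13.94 m. Hydraulic radius R = A/P = 20.17/13.94 = 1.447 m. Q_A = (1/0.032)·20.17·1.447^(2/3)·√0.00035 = 15.09 m³/s.
Channel B: With bottom width b = 1.77 m and side slope z = 2.6: A = (b + zy)y = (1.77 + 2.6×0.697)×0.697 = 2.497 m²; P = b + 2y√(1+z²) = 1.77 + 2×0.697×2.786 = 5.653 m. Hydraulic radius R = A/P = 2.497/5.653 = 0.4417 m. Q_B = (1/0.032)·2.497·0.4417^(2/3)·√0.00035 = 0.8466 m³/s.
Q_A = 15.09 m³/s vs Q_B = 0.8466 m³/s, so channel A carries more.

channel A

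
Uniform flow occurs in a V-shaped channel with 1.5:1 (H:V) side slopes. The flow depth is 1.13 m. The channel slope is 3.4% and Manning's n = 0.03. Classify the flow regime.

For a triangular section with side slope z = 1.5: A = zy² = 1.5×1.13² = 1.915 m²; P = 2y√(1+z²) = 2×1.13×1.803 = 4.074 m.
Hydraulic radius R = A/P = 1.915/4.074 = 0.4701 m.
V = (1/n) R^(2/3) √S = (1/0.03) × 0.4701^(2/3) × √0.034 = 3.716 m/s. Hydraulic depth D_h = A/T = 1.915/3.39 = 0.565 m.
Froude number Fr = V/√(g·D_h) = 3.716/√(9.81×0.565) = 1.58, which is greater than 1, so the flow is supercritical.

supercritical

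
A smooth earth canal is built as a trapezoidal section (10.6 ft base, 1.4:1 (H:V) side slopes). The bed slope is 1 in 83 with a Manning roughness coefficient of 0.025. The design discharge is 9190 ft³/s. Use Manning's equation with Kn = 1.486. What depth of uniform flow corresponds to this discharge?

Manning's equation rearranged: A R^(2/3) = nQ / (1.486·√S) = 0.025 × 9190 / (1.486 × √0.01205) = 1409.
At y = 11.2 ft: A R^(2/3) = 970.8 — too small.
At y = 16.8 ft: A R^(2/3) = 2365 — too large.
At y = 13.3 ft: A R^(2/3) = 1408 — close enough.

y_n = 13.3 ft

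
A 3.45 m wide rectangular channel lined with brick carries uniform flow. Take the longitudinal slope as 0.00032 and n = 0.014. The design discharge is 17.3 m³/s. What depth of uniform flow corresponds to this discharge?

y_n = 3.55 m

Manning's equation rearranged: A R^(2/3) = nQ / (1·√S) = 0.014 × 17.3 / (√0.00032) = 13.54.
Try y = 4.26 m: A R^(2/3) = 16.85 — over.
Try y = 2.49 m: A R^(2/3) = 8.699 — short.
Try y = 3.55 m: A R^(2/3) = 13.53 — close enough.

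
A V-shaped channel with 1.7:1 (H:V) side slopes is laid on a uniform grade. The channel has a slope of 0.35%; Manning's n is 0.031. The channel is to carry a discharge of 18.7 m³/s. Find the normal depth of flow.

Manning's equation rearranged: A R^(2/3) = nQ / (1·√S) = 0.031 × 18.7 / (√0.0035) = 9.799.
At y = 1.96 m: A R^(2/3) = 5.836 — too small.
At y = 2.7 m: A R^(2/3) = 13.71 — too large.
At y = 2.38 m: A R^(2/3) = 9.794 — matches.

y_n = 2.38 m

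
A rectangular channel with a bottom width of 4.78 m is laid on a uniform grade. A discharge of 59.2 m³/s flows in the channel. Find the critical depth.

For a rectangular channel, critical depth y_c = (q²/g)^(1/3) where q = Q/b = 59.2/4.78 = 12.38 m²/s.
So y_c = (12.38²/9.81)^(1/3) = 2.5 m.

y_c = 2.5 m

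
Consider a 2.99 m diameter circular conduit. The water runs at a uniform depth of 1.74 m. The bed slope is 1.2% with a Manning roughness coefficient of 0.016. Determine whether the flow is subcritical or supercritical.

For a circular section of diameter D = 2.99 m at depth y = 1.74 m, the central angle is θ = 2 arccos(1 − 2y/D) = 3.471 rad. Then A = (D²/8)(θ − sin θ) = 4.24 m² and P = Dθ/2 = 5.189 m.
Hydraulic radius R = A/P = 4.24/5.189 = 0.8171 m.
V = (1/n) R^(2/3) √S = (1/0.016) × 0.8171^(2/3) × √0.012 = 5.984 m/s. Hydraulic depth D_h = A/T = 4.24/2.95 = 1.438 m.
Froude number Fr = V/√(g·D_h) = 5.984/√(9.81×1.438) = 1.59, which is greater than 1, so the flow is supercritical.

supercritical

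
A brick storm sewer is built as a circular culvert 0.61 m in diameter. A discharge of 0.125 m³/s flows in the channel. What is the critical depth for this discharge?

At critical depth, Q² T / (g A³) = 1, i.e. A³/T = Q²/g = 0.125²/9.81 = 0.001593.
Try y = 0.161 m: A³/T = 0.0004361 — short.
Try y = 0.266 m: A³/T = 0.003031 — over.
Try y = 0.225 m: A³/T = 0.001593 — close enough.

y_c = 0.225 m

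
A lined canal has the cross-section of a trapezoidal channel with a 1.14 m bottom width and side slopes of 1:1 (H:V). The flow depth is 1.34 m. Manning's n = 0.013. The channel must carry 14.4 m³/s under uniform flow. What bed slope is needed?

With bottom width b = 1.14 m and side slope z = 1: A = (b + zy)y = (1.14 + 1×1.34)×1.34 = 3.323 m²; P = b + 2y√(1+z²) = 1.14 + 2×1.34×1.414 = 4.93 m.
Hydraulic radius R = A/P = 3.323/4.93 = 0.6741 m.
From Manning's equation, S = [nQ / (1 A R^(2/3))]² = [0.013 × 14.4 / (1 × 3.323 × 0.6741^(2/3))]² = 0.00537.

S = 0.00537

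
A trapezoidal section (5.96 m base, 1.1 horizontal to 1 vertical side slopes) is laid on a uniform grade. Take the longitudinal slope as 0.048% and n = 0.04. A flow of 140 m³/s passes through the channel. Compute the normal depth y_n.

y_n = 7.46 m

Manning's equation rearranged: A R^(2/3) = nQ / (1·√S) = 0.04 × 140 / (√0.00048) = 255.6.
At y = 8.84 m: A R^(2/3) = 366.6 — high.
At y = 5.47 m: A R^(2/3) = 134.7 — low.
At y = 7.46 m: A R^(2/3) = 255.3 — matches.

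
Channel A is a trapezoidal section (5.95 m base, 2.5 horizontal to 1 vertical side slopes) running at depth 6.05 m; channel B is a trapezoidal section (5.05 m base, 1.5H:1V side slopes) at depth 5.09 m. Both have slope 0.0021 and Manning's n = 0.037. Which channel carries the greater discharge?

channel A

Channel A: With bottom width b = 5.95 m and side slope z = 2.5: A = (b + zy)y = (5.95 + 2.5×6.05)×6.05 = 127.5 m²; P = b + 2y√(1+z²) = 5.95 + 2×6.05×2.693 = 38.53 m. Hydraulic radius R = A/P = 127.5/38.53 = 3.309 m. Q_A = (1/0.037)·127.5·3.309^(2/3)·√0.0021 = 350.7 m³/s.
Channel B: With bottom width b = 5.05 m and side slope z = 1.5: A = (b + zy)y = (5.05 + 1.5×5.09)×5.09 = 64.57 m²; P = b + 2y√(1+z²) = 5.05 + 2×5.09×1.803 = 23.4 m. Hydraulic radius R = A/P = 64.57/23.4 = 2.759 m. Q_B = (1/0.037)·64.57·2.759^(2/3)·√0.0021 = 157.3 m³/s.
Q_A = 350.7 m³/s vs Q_B = 157.3 m³/s, so channel A carries more.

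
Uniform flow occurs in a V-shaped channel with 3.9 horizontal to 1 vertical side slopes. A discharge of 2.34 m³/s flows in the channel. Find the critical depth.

y_c = 0.593 m

At critical depth, Q² T / (g A³) = 1, i.e. A³/T = Q²/g = 2.34²/9.81 = 0.5582.
At y = 0.642 m: A³/T = 0.8294 — over.
At y = 0.488 m: A³/T = 0.2105 — short.
At y = 0.593 m: A³/T = 0.5577 — close enough.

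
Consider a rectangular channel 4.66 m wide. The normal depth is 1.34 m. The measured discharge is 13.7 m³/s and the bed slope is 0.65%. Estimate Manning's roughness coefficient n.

Flow area A = b·y = 4.66 × 1.34 = 6.244 m². Wetted perimeter P = b + 2y = 4.66 + 2×1.34 = 7.34 m.
Hydraulic radius R = A/P = 6.244/7.34 = 0.8507 m.
Rearranging Manning's equation: n = (1/Q) A R^(2/3) S^(1/2) = (1/13.7) × 6.244 × 0.8507^(2/3) × √0.0065 = 0.033.

n = 0.033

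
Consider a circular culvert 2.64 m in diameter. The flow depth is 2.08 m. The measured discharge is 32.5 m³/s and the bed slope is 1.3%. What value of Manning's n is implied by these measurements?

For a circular section of diameter D = 2.64 m at depth y = 2.08 m, the central angle is θ = 2 arccos(1 − 2y/D) = 4.369 rad. Then A = (D²/8)(θ − sin θ) = 4.626 m² and P = Dθ/2 = 5.767 m.
Hydraulic radius R = A/P = 4.626/5.767 = 0.8022 m.
Rearranging Manning's equation: n = (1/Q) A R^(2/3) S^(1/2) = (1/32.5) × 4.626 × 0.8022^(2/3) × √0.013 = 0.014.

n = 0.014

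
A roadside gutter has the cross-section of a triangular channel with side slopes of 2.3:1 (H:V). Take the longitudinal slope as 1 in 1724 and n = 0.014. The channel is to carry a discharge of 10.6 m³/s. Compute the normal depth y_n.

Manning's equation rearranged: A R^(2/3) = nQ / (1·√S) = 0.014 × 10.6 / (√0.00058) = 6.162.
At y = 1.31 m: A R^(2/3) = 2.81 — low.
At y = 2.08 m: A R^(2/3) = 9.642 — high.
At y = 1.76 m: A R^(2/3) = 6.176 — ≈ 6.162.

y_n = 1.76 m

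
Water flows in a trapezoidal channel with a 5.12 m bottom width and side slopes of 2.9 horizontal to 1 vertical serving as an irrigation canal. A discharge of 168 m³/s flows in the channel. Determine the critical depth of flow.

At critical depth, Q² T / (g A³) = 1, i.e. A³/T = Q²/g = 168²/9.81 = 2877.
Try y = 2.26 m: A³/T = 1008 — low.
Try y = 2.93 m: A³/T = 2872 — close enough.

y_c = 2.93 m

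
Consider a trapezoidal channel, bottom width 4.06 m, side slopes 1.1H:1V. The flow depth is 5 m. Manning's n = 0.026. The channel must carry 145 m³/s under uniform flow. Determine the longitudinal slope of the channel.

S = 0.00181

With bottom width b = 4.06 m and side slope z = 1.1: A = (b + zy)y = (4.06 + 1.1×5)×5 = 47.8 m²; P = b + 2y√(1+z²) = 4.06 + 2×5×1.487 = 18.93 m.
Hydraulic radius R = A/P = 47.8/18.93 = 2.526 m.
From Manning's equation, S = [nQ / (1 A R^(2/3))]² = [0.026 × 145 / (1 × 47.8 × 2.526^(2/3))]² = 0.00181.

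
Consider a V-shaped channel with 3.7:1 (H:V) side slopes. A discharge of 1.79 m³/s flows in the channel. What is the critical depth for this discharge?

At critical depth, Q² T / (g A³) = 1, i.e. A³/T = Q²/g = 1.79²/9.81 = 0.3266.
Try y = 0.391 m: A³/T = 0.06255 — short.
Try y = 0.671 m: A³/T = 0.9311 — over.
Try y = 0.544 m: A³/T = 0.3261 — ≈ 0.3266.

y_c = 0.544 m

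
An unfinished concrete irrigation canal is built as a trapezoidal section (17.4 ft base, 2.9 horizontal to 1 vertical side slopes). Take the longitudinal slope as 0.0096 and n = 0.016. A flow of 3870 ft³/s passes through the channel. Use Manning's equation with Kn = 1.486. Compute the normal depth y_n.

y_n = 5.47 ft

Manning's equation rearranged: A R^(2/3) = nQ / (1.486·√S) = 0.016 × 3870 / (1.486 × √0.0096) = 425.3.
Try y = 6.6 ft: A R^(2/3) = 624.4 — too large.
Try y = 4.14 ft: A R^(2/3) = 244.4 — too small.
Try y = 5.47 ft: A R^(2/3) = 425 — close enough.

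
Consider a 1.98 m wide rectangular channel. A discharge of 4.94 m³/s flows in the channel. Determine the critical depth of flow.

y_c = 0.859 m

For a rectangular channel, critical depth y_c = (q²/g)^(1/3) where q = Q/b = 4.94/1.98 = 2.495 m²/s.
So y_c = (2.495²/9.81)^(1/3) = 0.859 m.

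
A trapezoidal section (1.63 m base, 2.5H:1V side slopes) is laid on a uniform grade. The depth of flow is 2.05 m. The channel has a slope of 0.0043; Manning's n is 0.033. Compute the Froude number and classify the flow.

With bottom width b = 1.63 m and side slope z = 2.5: A = (b + zy)y = (1.63 + 2.5×2.05)×2.05 = 13.85 m²; P = b + 2y√(1+z²) = 1.63 + 2×2.05×2.693 = 12.67 m.
Hydraulic radius R = A/P = 13.85/12.67 = 1.093 m.
V = (1/n) R^(2/3) √S = (1/0.033) × 1.093^(2/3) × √0.0043 = 2.108 m/s. Hydraulic depth D_h = A/T = 13.85/11.88 = 1.166 m.
Froude number Fr = V/√(g·D_h) = 2.108/√(9.81×1.166) = 0.624, which is less than 1, so the flow is subcritical.

subcritical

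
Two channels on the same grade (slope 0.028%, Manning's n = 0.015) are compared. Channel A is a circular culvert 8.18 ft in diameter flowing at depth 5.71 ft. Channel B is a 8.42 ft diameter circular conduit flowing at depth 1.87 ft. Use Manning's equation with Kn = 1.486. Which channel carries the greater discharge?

channel A

Channel A: For a circular section of diameter D = 8.18 ft at depth y = 5.71 ft, the central angle is θ = 2 arccos(1 − 2y/D) = 3.956 rad. Then A = (D²/8)(θ − sin θ) = 39.17 ft² and P = Dθ/2 = 16.18 ft. Hydraulic radius R = A/P = 39.17/16.18 = 2.421 ft. Q_A = (1.486/0.015)·39.17·2.421^(2/3)·√0.00028 = 117.1 ft³/s.
Channel B: For a circular section of diameter D = 8.42 ft at depth y = 1.87 ft, the central angle is θ = 2 arccos(1 − 2y/D) = 1.963 rad. Then A = (D²/8)(θ − sin θ) = 9.206 ft² and P = Dθ/2 = 8.264 ft. Hydraulic radius R = A/P = 9.206/8.264 = 1.114 ft. Q_B = (1.486/0.015)·9.206·1.114^(2/3)·√0.00028 = 16.4 ft³/s.
Q_A = 117.1 ft³/s vs Q_B = 16.4 ft³/s, so channel A carries more.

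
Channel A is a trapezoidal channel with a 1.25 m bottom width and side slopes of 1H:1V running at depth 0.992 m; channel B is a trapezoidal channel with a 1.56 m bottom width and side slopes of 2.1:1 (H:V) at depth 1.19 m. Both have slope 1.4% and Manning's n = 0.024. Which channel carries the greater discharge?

channel B

Channel A: With bottom width b = 1.25 m and side slope z = 1: A = (b + zy)y = (1.25 + 1×0.992)×0.992 = 2.224 m²; P = b + 2y√(1+z²) = 1.25 + 2×0.992×1.414 = 4.056 m. Hydraulic radius R = A/P = 2.224/4.056 = 0.5484 m. Q_A = (1/0.024)·2.224·0.5484^(2/3)·√0.014 = 7.346 m³/s.
Channel B: With bottom width b = 1.56 m and side slope z = 2.1: A = (b + zy)y = (1.56 + 2.1×1.19)×1.19 = 4.83 m²; P = b + 2y√(1+z²) = 1.56 + 2×1.19×2.326 = 7.096 m. Hydraulic radius R = A/P = 4.83/7.096 = 0.6807 m. Q_B = (1/0.024)·4.83·0.6807^(2/3)·√0.014 = 18.43 m³/s.
Q_A = 7.346 m³/s vs Q_B = 18.43 m³/s, so channel B carries more.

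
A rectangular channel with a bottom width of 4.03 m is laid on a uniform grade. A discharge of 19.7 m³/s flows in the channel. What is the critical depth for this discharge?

y_c = 1.35 m

For a rectangular channel, critical depth y_c = (q²/g)^(1/3) where q = Q/b = 19.7/4.03 = 4.888 m²/s.
So y_c = (4.888²/9.81)^(1/3) = 1.35 m.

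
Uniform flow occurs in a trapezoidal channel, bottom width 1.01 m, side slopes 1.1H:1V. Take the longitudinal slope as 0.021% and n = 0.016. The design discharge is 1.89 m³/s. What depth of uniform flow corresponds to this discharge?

y_n = 1.22 m

Manning's equation rearranged: A R^(2/3) = nQ / (1·√S) = 0.016 × 1.89 / (√0.00021) = 2.087.
At y = 1.5 m: A R^(2/3) = 3.233 — high.
At y = 1.03 m: A R^(2/3) = 1.467 — low.
At y = 1.22 m: A R^(2/3) = 2.084 — close enough.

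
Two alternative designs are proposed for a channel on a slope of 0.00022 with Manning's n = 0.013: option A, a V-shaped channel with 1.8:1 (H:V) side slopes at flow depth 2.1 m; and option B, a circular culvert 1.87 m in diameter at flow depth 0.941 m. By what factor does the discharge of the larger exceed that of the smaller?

Channel A: For a triangular section with side slope z = 1.8: A = zy² = 1.8×2.1² = 7.938 m²; P = 2y√(1+z²) = 2×2.1×2.059 = 8.648 m. Hydraulic radius R = A/P = 7.938/8.648 = 0.9179 m. Q_A = (1/0.013)·7.938·0.9179^(2/3)·√0.00022 = 8.554 m³/s.
Channel B: For a circular section of diameter D = 1.87 m at depth y = 0.941 m, the central angle is θ = 2 arccos(1 − 2y/D) = 3.154 rad. Then A = (D²/8)(θ − sin θ) = 1.384 m² and P = Dθ/2 = 2.949 m. Hydraulic radius R = A/P = 1.384/2.949 = 0.4694 m. Q_B = (1/0.013)·1.384·0.4694^(2/3)·√0.00022 = 0.9541 m³/s.
The larger discharge is 8.554 m³/s and the smaller is 0.9541 m³/s; the ratio is 8.97.

8.97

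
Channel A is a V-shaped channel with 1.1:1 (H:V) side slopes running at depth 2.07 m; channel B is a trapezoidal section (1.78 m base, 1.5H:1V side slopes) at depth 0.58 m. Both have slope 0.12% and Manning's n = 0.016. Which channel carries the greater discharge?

Channel A: For a triangular section with side slope z = 1.1: A = zy² = 1.1×2.07² = 4.713 m²; P = 2y√(1+z²) = 2×2.07×1.487 = 6.155 m. Hydraulic radius R = A/P = 4.713/6.155 = 0.7658 m. Q_A = (1/0.016)·4.713·0.7658^(2/3)·√0.0012 = 8.542 m³/s.
Channel B: With bottom width b = 1.78 m and side slope z = 1.5: A = (b + zy)y = (1.78 + 1.5×0.58)×0.58 = 1.537 m²; P = b + 2y√(1+z²) = 1.78 + 2×0.58×1.803 = 3.871 m. Hydraulic radius R = A/P = 1.537/3.871 = 0.397 m. Q_B = (1/0.016)·1.537·0.397^(2/3)·√0.0012 = 1.798 m³/s.
Q_A = 8.542 m³/s vs Q_B = 1.798 m³/s, so channel A carries more.

channel A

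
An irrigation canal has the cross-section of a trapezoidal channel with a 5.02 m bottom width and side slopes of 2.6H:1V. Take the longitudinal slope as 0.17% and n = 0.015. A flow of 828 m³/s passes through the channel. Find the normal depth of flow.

y_n = 6.29 m

Manning's equation rearranged: A R^(2/3) = nQ / (1·√S) = 0.015 × 828 / (√0.0017) = 301.2.
Try y = 6.96 m: A R^(2/3) = 383 — too large.
Try y = 5.62 m: A R^(2/3) = 231.4 — too small.
Try y = 6.29 m: A R^(2/3) = 301.3 — close enough.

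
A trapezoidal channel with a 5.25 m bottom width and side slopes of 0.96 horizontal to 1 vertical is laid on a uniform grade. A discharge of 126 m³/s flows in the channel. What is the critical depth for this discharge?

y_c = 3.18 m

At critical depth, Q² T / (g A³) = 1, i.e. A³/T = Q²/g = 126²/9.81 = 1618.
Try y = 3.78 m: A³/T = 3022 — over.
Try y = 2.23 m: A³/T = 469.7 — short.
Try y = 3.18 m: A³/T = 1621 — ≈ 1618.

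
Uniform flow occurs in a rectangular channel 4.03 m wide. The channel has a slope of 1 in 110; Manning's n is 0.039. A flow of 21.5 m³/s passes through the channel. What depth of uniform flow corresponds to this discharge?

y_n = 2.13 m

Manning's equation rearranged: A R^(2/3) = nQ / (1·√S) = 0.039 × 21.5 / (√0.009091) = 8.794.
At y = 2.41 m: A R^(2/3) = 10.33 — too large.
At y = 1.71 m: A R^(2/3) = 6.542 — too small.
At y = 2.13 m: A R^(2/3) = 8.786 — ≈ 8.794.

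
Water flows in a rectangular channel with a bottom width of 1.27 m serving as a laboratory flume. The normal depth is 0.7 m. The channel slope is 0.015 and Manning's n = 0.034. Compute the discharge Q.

Flow area A = b·y = 1.27 × 0.7 = 0.889 m². Wetted perimeter P = b + 2y = 1.27 + 2×0.7 = 2.67 m.
Hydraulic radius R = A/P = 0.889/2.67 = 0.333 m.
Manning's equation: Q = (1/n) A R^(2/3) S^(1/2) = (1/0.034) × 0.889 × 0.333^(2/3) × 0.015^(1/2) = 1.54 m³/s.

Q = 1.54 m³/s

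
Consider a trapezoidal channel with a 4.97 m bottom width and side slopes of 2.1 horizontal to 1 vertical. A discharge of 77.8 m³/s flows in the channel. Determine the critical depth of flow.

At critical depth, Q² T / (g A³) = 1, i.e. A³/T = Q²/g = 77.8²/9.81 = 617.
Try y = 2.66 m: A³/T = 1371 — too large.
Try y = 2.16 m: A³/T = 616.5 — close enough.

y_c = 2.16 m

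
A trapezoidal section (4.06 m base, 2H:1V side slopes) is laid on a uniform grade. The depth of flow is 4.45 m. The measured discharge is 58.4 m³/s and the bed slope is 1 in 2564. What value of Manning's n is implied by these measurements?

n = 0.035

With bottom width b = 4.06 m and side slope z = 2: A = (b + zy)y = (4.06 + 2×4.45)×4.45 = 57.67 m²; P = b + 2y√(1+z²) = 4.06 + 2×4.45×2.236 = 23.96 m.
Hydraulic radius R = A/P = 57.67/23.96 = 2.407 m.
Rearranging Manning's equation: n = (1/Q) A R^(2/3) S^(1/2) = (1/58.4) × 57.67 × 2.407^(2/3) × √0.00039 = 0.035.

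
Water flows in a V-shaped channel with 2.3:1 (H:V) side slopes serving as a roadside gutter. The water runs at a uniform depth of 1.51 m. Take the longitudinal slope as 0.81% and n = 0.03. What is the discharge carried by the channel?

Q = 12.3 m³/s

For a triangular section with side slope z = 2.3: A = zy² = 2.3×1.51² = 5.244 m²; P = 2y√(1+z²) = 2×1.51×2.508 = 7.574 m.
Hydraulic radius R = A/P = 5.244/7.574 = 0.6924 m.
Manning's equation: Q = (1/n) A R^(2/3) S^(1/2) = (1/0.03) × 5.244 × 0.6924^(2/3) × 0.0081^(1/2) = 12.3 m³/s.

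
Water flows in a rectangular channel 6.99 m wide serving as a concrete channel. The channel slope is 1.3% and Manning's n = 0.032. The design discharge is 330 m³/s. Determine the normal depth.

Manning's equation rearranged: A R^(2/3) = nQ / (1·√S) = 0.032 × 330 / (√0.013) = 92.62.
Trying y = 9.34 m: A R^(2/3) = 121.6 — over.
Trying y = 5.94 m: A R^(2/3) = 70.24 — short.
Trying y = 7.44 m: A R^(2/3) = 92.65 — close enough.

y_n = 7.44 m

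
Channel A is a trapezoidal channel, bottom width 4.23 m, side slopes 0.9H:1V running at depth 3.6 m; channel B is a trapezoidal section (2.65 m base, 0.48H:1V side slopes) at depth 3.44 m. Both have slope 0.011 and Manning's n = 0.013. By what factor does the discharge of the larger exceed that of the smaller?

2.21

Channel A: With bottom width b = 4.23 m and side slope z = 0.9: A = (b + zy)y = (4.23 + 0.9×3.6)×3.6 = 26.89 m²; P = b + 2y√(1+z²) = 4.23 + 2×3.6×1.345 = 13.92 m. Hydraulic radius R = A/P = 26.89/13.92 = 1.932 m. Q_A = (1/0.013)·26.89·1.932^(2/3)·√0.011 = 336.6 m³/s.
Channel B: With bottom width b = 2.65 m and side slope z = 0.48: A = (b + zy)y = (2.65 + 0.48×3.44)×3.44 = 14.8 m²; P = b + 2y√(1+z²) = 2.65 + 2×3.44×1.109 = 10.28 m. Hydraulic radius R = A/P = 14.8/10.28 = 1.439 m. Q_B = (1/0.013)·14.8·1.439^(2/3)·√0.011 = 152.2 m³/s.
The larger discharge is 336.6 m³/s and the smaller is 152.2 m³/s; the ratio is 2.21.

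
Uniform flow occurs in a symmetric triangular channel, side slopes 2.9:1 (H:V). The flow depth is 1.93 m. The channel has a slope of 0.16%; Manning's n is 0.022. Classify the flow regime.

subcritical

For a triangular section with side slope z = 2.9: A = zy² = 2.9×1.93² = 10.8 m²; P = 2y√(1+z²) = 2×1.93×3.068 = 11.84 m.
Hydraulic radius R = A/P = 10.8/11.84 = 0.9123 m.
V = (1/n) R^(2/3) √S = (1/0.022) × 0.9123^(2/3) × √0.0016 = 1.71 m/s. Hydraulic depth D_h = A/T = 10.8/11.19 = 0.965 m.
Froude number Fr = V/√(g·D_h) = 1.71/√(9.81×0.965) = 0.556, which is less than 1, so the flow is subcritical.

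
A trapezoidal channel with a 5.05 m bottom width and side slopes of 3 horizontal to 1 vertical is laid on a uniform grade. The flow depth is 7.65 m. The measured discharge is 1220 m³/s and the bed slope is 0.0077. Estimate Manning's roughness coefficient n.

With bottom width b = 5.05 m and side slope z = 3: A = (b + zy)y = (5.05 + 3×7.65)×7.65 = 214.2 m²; P = b + 2y√(1+z²) = 5.05 + 2×7.65×3.162 = 53.43 m.
Hydraulic radius R = A/P = 214.2/53.43 = 4.009 m.
Rearranging Manning's equation: n = (1/Q) A R^(2/3) S^(1/2) = (1/1220) × 214.2 × 4.009^(2/3) × √0.0077 = 0.0389.

n = 0.0389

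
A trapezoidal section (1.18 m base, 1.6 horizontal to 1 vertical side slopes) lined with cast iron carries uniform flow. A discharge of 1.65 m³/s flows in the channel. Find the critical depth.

y_c = 0.469 m

At critical depth, Q² T / (g A³) = 1, i.e. A³/T = Q²/g = 1.65²/9.81 = 0.2775.
Try y = 0.38 m: A³/T = 0.1309 — short.
Try y = 0.538 m: A³/T = 0.4562 — over.
Try y = 0.469 m: A³/T = 0.2768 — close enough.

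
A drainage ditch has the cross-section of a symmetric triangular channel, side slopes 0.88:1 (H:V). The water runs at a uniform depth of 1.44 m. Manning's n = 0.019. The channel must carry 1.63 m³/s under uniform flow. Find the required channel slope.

S = 0.000776

For a triangular section with side slope z = 0.88: A = zy² = 0.88×1.44² = 1.825 m²; P = 2y√(1+z²) = 2×1.44×1.332 = 3.836 m.
Hydraulic radius R = A/P = 1.825/3.836 = 0.4757 m.
From Manning's equation, S = [nQ / (1 A R^(2/3))]² = [0.019 × 1.63 / (1 × 1.825 × 0.4757^(2/3))]² = 0.000776.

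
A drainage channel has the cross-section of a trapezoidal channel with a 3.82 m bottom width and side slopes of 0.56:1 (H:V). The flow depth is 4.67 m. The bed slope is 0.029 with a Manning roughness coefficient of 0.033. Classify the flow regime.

supercritical

With bottom width b = 3.82 m and side slope z = 0.56: A = (b + zy)y = (3.82 + 0.56×4.67)×4.67 = 30.05 m²; P = b + 2y√(1+z²) = 3.82 + 2×4.67×1.146 = 14.52 m.
Hydraulic radius R = A/P = 30.05/14.52 = 2.069 m.
V = (1/n) R^(2/3) √S = (1/0.033) × 2.069^(2/3) × √0.029 = 8.379 m/s. Hydraulic depth D_h = A/T = 30.05/9.05 = 3.321 m.
Froude number Fr = V/√(g·D_h) = 8.379/√(9.81×3.321) = 1.47, which is greater than 1, so the flow is supercritical.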